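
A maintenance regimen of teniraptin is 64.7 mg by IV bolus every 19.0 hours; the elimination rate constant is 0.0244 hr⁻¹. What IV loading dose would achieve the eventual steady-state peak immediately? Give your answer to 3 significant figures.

Accumulation ratio R = 1 / (1 − e^(−kτ)) = 1 / (1 − e^(−0.02440×19.0)) = 1 / (1 − 0.6290) = 2.696
Loading dose = maintenance dose × R = 64.7 × 2.696 ≈ 174 mg

174 mg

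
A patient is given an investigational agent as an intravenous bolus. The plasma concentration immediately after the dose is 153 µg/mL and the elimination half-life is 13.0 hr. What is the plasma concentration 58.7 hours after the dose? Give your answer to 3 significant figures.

6.69 µg/mL

k = ln 2 / 13.0 = 0.05332 hr⁻¹
C(t) = C₀ e^(−kt) = 153 × e^(−0.05332 × 58.7) = 153 × e^(−3.130) = 153 × 0.04373 ≈ 6.69 µg/mL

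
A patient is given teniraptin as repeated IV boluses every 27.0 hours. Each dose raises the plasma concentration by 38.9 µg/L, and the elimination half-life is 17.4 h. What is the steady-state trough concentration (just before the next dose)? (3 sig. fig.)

k = ln 2 / 17.4 = 0.03984 h⁻¹
Fraction remaining after one interval: e^(−kτ) = e^(−0.03984 × 27.0) = 0.3411
R = 1 / (1 − 0.3411) = 1.518
Css,max = 38.9 × 1.518 = 59.04 µg/L
Css,min = Css,max × e^(−kτ) = 59.04 × 0.3411 ≈ 20.1 µg/L

20.1 µg/L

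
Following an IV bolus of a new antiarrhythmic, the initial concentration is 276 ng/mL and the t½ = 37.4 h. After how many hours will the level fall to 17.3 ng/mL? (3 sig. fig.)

k = ln 2 / 37.4 = 0.01853 h⁻¹
C(t) = C₀ e^(−kt)  ⇒  t = ln(C₀/C) / k
t = ln(276/17.3) / 0.01853 = 2.770 / 0.01853 ≈ 149 hours

149 hours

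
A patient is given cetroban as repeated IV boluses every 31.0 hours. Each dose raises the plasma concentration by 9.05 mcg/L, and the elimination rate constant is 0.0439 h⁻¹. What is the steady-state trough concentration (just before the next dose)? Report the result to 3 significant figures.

3.12 mcg/L

Fraction remaining after one interval: e^(−kτ) = e^(−0.04390 × 31.0) = 0.2564
R = 1 / (1 − 0.2564) = 1.345
Css,max = 9.05 × 1.345 = 12.17 mcg/L
Css,min = Css,max × e^(−kτ) = 12.17 × 0.2564 ≈ 3.12 mcg/L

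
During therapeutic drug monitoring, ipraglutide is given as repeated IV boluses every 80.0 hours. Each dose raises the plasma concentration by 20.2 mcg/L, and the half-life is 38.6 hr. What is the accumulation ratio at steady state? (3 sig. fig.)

1.31

k = ln 2 / 38.6 = 0.01796 hr⁻¹
Fraction remaining after one interval: e^(−kτ) = e^(−0.01796 × 80.0) = 0.2377
R = 1 / (1 − 0.2377) = 1 / 0.7623 ≈ 1.31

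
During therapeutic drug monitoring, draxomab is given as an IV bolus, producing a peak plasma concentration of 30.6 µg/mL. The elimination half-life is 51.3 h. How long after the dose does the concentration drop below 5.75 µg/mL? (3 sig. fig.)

124 hours

k = ln 2 / 51.3 = 0.01351 h⁻¹
C(t) = C₀ e^(−kt)  ⇒  t = ln(C₀/C) / k
t = ln(30.6/5.75) / 0.01351 = 1.672 / 0.01351 ≈ 124 hours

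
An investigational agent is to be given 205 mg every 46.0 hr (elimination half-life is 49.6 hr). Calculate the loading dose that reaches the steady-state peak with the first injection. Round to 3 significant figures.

432 mg

k = ln 2 / 49.6 = 0.01397 hr⁻¹
Accumulation ratio R = 1 / (1 − e^(−kτ)) = 1 / (1 − e^(−0.01397×46.0)) = 1 / (1 − 0.5258) = 2.109
Loading dose = maintenance dose × R = 205 × 2.109 ≈ 432 mg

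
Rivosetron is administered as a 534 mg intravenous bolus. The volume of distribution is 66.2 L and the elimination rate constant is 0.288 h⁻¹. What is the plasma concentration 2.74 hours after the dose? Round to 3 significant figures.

3.66 µg/mL

C₀ = dose / V = 534 / 66.2 = 8.066 µg/mL
C(t) = C₀ e^(−kt) = 8.066 × e^(−0.2880 × 2.74) = 8.066 × e^(−0.7891) = 8.066 × 0.4542 ≈ 3.66 µg/mL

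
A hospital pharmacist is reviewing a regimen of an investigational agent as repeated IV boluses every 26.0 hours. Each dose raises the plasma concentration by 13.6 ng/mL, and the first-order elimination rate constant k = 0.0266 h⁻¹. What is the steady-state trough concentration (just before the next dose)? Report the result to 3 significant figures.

13.6 ng/mL

Fraction remaining after one interval: e^(−kτ) = e^(−0.02660 × 26.0) = 0.5008
R = 1 / (1 − 0.5008) = 2.003
Css,max = 13.6 × 2.003 = 27.24 ng/mL
Css,min = Css,max × e^(−kτ) = 27.24 × 0.5008 ≈ 13.6 ng/mL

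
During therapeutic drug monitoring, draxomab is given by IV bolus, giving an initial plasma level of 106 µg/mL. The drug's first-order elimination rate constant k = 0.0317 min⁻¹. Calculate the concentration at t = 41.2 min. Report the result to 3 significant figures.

C(t) = C₀ e^(−kt) = 106 × e^(−0.03170 × 41.2) = 106 × e^(−1.306) = 106 × 0.2709 ≈ 28.7 µg/mL

28.7 µg/mL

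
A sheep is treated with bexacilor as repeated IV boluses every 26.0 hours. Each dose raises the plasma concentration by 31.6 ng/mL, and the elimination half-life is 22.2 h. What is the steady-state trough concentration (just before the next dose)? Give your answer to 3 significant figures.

25.2 ng/mL

k = ln 2 / 22.2 = 0.03122 h⁻¹
Fraction remaining after one interval: e^(−kτ) = e^(−0.03122 × 26.0) = 0.4441
R = 1 / (1 − 0.4441) = 1.799
Css,max = 31.6 × 1.799 = 56.84 ng/mL
Css,min = Css,max × e^(−kτ) = 56.84 × 0.4441 ≈ 25.2 ng/mL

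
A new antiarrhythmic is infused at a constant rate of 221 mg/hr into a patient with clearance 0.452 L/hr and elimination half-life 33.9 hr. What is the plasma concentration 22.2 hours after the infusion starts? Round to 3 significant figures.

Css = rate / CL = 221 / 0.452 = 488.9 mg/L
k = ln 2 / 33.9 = 0.02045 hr⁻¹
C(t) = Css (1 − e^(−kt)) = 488.9 × (1 − e^(−0.4539)) = 488.9 × 0.3649 ≈ 178 mg/L

178 mg/L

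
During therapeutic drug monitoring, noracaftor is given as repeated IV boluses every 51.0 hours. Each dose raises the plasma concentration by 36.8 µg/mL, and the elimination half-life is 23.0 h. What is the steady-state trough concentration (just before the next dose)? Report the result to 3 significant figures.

k = ln 2 / 23.0 = 0.03014 h⁻¹
Fraction remaining after one interval: e^(−kτ) = e^(−0.03014 × 51.0) = 0.2150
R = 1 / (1 − 0.2150) = 1.274
Css,max = 36.8 × 1.274 = 46.88 µg/mL
Css,min = Css,max × e^(−kτ) = 46.88 × 0.2150 ≈ 10.1 µg/mL

10.1 µg/mL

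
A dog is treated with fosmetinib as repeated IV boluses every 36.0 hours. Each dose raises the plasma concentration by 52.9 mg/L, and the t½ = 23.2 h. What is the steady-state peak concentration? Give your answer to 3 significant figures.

80.3 mg/L

k = ln 2 / 23.2 = 0.02988 h⁻¹
Fraction remaining after one interval: e^(−kτ) = e^(−0.02988 × 36.0) = 0.3411
R = 1 / (1 − 0.3411) = 1.518
Css,max = 52.9 × 1.518 ≈ 80.3 mg/L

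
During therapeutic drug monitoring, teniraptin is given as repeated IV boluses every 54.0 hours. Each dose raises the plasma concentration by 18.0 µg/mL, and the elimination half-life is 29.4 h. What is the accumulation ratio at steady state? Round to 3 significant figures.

k = ln 2 / 29.4 = 0.02358 h⁻¹
Fraction remaining after one interval: e^(−kτ) = e^(−0.02358 × 54.0) = 0.2800
R = 1 / (1 − 0.2800) = 1 / 0.7200 ≈ 1.39

1.39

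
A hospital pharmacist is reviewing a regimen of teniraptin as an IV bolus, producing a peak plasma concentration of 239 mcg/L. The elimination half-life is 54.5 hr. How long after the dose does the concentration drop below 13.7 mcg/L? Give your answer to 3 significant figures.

225 hours

k = ln 2 / 54.5 = 0.01272 hr⁻¹
C(t) = C₀ e^(−kt)  ⇒  t = ln(C₀/C) / k
t = ln(239/13.7) / 0.01272 = 2.859 / 0.01272 ≈ 225 hours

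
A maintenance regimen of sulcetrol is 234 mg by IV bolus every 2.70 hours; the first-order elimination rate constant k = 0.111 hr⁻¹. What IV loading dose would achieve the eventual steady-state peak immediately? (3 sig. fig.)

Accumulation ratio R = 1 / (1 − e^(−kτ)) = 1 / (1 − e^(−0.1110×2.70)) = 1 / (1 − 0.7410) = 3.862
Loading dose = maintenance dose × R = 234 × 3.862 ≈ 904 mg

904 mg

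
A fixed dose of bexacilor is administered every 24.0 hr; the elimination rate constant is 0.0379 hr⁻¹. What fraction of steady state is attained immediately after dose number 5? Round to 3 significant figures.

0.989

f_n = 1 − e^(−nkτ) = 1 − e^(−5 × 0.03790 × 24.0) = 1 − e^(−4.548) = 1 − 0.01059 ≈ 0.989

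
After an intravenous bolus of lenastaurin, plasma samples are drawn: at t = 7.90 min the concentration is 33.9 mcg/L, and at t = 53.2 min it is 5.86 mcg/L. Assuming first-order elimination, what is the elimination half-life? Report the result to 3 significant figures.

17.9 minutes

k = ln(C₁/C₂) / (t₂ − t₁) = ln(33.9/5.86) / (53.2 − 7.90)
  = 1.755 / 45.30 = 0.03875 min⁻¹
t½ = ln 2 / k = ln 2 / 0.03875 ≈ 17.9 minutes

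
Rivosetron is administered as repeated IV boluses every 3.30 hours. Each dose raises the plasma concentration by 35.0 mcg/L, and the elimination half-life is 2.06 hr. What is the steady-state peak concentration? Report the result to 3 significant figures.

k = ln 2 / 2.06 = 0.3365 hr⁻¹
Fraction remaining after one interval: e^(−kτ) = e^(−0.3365 × 3.30) = 0.3294
R = 1 / (1 − 0.3294) = 1.491
Css,max = 35.0 × 1.491 ≈ 52.2 mcg/L

52.2 mcg/L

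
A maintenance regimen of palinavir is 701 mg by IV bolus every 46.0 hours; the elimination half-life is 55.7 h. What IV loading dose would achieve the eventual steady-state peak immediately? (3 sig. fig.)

k = ln 2 / 55.7 = 0.01244 h⁻¹
Accumulation ratio R = 1 / (1 − e^(−kτ)) = 1 / (1 − e^(−0.01244×46.0)) = 1 / (1 − 0.5641) = 2.294
Loading dose = maintenance dose × R = 701 × 2.294 ≈ 1610 mg

1610 mg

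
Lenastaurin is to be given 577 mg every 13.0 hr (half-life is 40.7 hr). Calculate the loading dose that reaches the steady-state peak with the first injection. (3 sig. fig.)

2910 mg

k = ln 2 / 40.7 = 0.01703 hr⁻¹
Accumulation ratio R = 1 / (1 − e^(−kτ)) = 1 / (1 − e^(−0.01703×13.0)) = 1 / (1 − 0.8014) = 5.035
Loading dose = maintenance dose × R = 577 × 5.035 ≈ 2910 mg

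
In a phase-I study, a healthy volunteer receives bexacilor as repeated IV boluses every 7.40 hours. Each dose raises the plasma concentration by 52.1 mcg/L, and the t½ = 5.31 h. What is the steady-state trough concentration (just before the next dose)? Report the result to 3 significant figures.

k = ln 2 / 5.31 = 0.1305 h⁻¹
Fraction remaining after one interval: e^(−kτ) = e^(−0.1305 × 7.40) = 0.3806
R = 1 / (1 − 0.3806) = 1.615
Css,max = 52.1 × 1.615 = 84.12 mcg/L
Css,min = Css,max × e^(−kτ) = 84.12 × 0.3806 ≈ 32.0 mcg/L

32.0 mcg/L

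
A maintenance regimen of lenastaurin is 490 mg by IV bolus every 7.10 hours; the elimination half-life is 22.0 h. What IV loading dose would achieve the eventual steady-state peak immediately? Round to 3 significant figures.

2440 mg

k = ln 2 / 22.0 = 0.03151 h⁻¹
Accumulation ratio R = 1 / (1 − e^(−kτ)) = 1 / (1 − e^(−0.03151×7.10)) = 1 / (1 − 0.7996) = 4.989
Loading dose = maintenance dose × R = 490 × 4.989 ≈ 2440 mg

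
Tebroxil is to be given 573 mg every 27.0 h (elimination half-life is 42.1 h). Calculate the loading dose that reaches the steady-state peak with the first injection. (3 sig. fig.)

1600 mg

k = ln 2 / 42.1 = 0.01646 h⁻¹
Accumulation ratio R = 1 / (1 − e^(−kτ)) = 1 / (1 − e^(−0.01646×27.0)) = 1 / (1 − 0.6411) = 2.786
Loading dose = maintenance dose × R = 573 × 2.786 ≈ 1600 mg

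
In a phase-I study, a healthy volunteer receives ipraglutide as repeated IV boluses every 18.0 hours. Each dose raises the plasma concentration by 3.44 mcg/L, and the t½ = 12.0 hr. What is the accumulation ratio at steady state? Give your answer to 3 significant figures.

1.55

k = ln 2 / 12.0 = 0.05776 hr⁻¹
Fraction remaining after one interval: e^(−kτ) = e^(−0.05776 × 18.0) = 0.3536
R = 1 / (1 − 0.3536) = 1 / 0.6464 ≈ 1.55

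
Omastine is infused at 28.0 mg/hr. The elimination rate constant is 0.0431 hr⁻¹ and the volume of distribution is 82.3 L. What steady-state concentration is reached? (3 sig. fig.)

7.89 mg/L

CL = k · V = 0.0431 × 82.3 = 3.547 L/hr
Css = rate / CL = 28.0 / 3.547 ≈ 7.89 mg/L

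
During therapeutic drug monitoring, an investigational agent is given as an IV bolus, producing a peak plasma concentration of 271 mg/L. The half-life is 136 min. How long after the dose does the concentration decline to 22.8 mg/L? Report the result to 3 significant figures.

k = ln 2 / 136 = 0.005097 min⁻¹
C(t) = C₀ e^(−kt)  ⇒  t = ln(C₀/C) / k
t = ln(271/22.8) / 0.005097 = 2.475 / 0.005097 ≈ 486 minutes

486 minutes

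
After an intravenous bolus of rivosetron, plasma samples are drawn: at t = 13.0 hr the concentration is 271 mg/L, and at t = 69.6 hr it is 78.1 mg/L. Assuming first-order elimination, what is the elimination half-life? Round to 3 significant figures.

k = ln(C₁/C₂) / (t₂ − t₁) = ln(271/78.1) / (69.6 − 13.0)
  = 1.244 / 56.60 = 0.02198 hr⁻¹
t½ = ln 2 / k = ln 2 / 0.02198 ≈ 31.5 hours

31.5 hours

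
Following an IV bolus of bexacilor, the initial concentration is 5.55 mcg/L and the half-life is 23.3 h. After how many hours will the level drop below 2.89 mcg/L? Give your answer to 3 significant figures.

k = ln 2 / 23.3 = 0.02975 h⁻¹
C(t) = C₀ e^(−kt)  ⇒  t = ln(C₀/C) / k
t = ln(5.55/2.89) / 0.02975 = 0.6525 / 0.02975 ≈ 21.9 hours

21.9 hours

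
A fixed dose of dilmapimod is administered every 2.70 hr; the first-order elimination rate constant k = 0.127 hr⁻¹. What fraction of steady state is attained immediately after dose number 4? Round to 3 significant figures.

0.746

f_n = 1 − e^(−nkτ) = 1 − e^(−4 × 0.1270 × 2.70) = 1 − e^(−1.372) = 1 − 0.2537 ≈ 0.746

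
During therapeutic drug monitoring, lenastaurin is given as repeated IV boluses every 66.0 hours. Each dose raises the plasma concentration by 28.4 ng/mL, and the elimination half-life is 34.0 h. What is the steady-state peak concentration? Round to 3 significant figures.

k = ln 2 / 34.0 = 0.02039 h⁻¹
Fraction remaining after one interval: e^(−kτ) = e^(−0.02039 × 66.0) = 0.2604
R = 1 / (1 − 0.2604) = 1.352
Css,max = 28.4 × 1.352 ≈ 38.4 ng/mL

38.4 ng/mL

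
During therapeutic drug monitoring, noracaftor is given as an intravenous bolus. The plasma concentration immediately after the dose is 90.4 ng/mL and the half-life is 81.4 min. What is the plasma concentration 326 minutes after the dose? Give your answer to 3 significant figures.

5.63 ng/mL

k = ln 2 / 81.4 = 0.008515 min⁻¹
C(t) = C₀ e^(−kt) = 90.4 × e^(−0.008515 × 326) = 90.4 × e^(−2.776) = 90.4 × 0.06229 ≈ 5.63 ng/mL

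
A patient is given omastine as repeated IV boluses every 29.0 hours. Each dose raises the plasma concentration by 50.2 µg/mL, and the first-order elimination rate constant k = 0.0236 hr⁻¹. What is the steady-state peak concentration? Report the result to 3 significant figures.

Fraction remaining after one interval: e^(−kτ) = e^(−0.02360 × 29.0) = 0.5044
R = 1 / (1 − 0.5044) = 2.018
Css,max = 50.2 × 2.018 ≈ 101 µg/mL

101 µg/mL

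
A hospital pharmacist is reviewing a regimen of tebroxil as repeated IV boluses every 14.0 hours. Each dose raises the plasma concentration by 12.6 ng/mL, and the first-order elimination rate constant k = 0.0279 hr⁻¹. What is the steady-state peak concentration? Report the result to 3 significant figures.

39.0 ng/mL

Fraction remaining after one interval: e^(−kτ) = e^(−0.02790 × 14.0) = 0.6767
R = 1 / (1 − 0.6767) = 3.093
Css,max = 12.6 × 3.093 ≈ 39.0 ng/mL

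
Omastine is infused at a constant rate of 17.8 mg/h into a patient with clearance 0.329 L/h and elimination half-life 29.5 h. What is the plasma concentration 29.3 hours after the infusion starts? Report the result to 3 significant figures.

26.9 mg/L

Css = rate / CL = 17.8 / 0.329 = 54.10 mg/L
k = ln 2 / 29.5 = 0.02350 h⁻¹
C(t) = Css (1 − e^(−kt)) = 54.10 × (1 − e^(−0.6884)) = 54.10 × 0.4976 ≈ 26.9 mg/L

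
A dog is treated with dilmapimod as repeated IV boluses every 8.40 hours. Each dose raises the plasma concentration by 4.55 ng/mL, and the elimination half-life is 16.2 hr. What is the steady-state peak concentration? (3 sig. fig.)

15.1 ng/mL

k = ln 2 / 16.2 = 0.04279 hr⁻¹
Fraction remaining after one interval: e^(−kτ) = e^(−0.04279 × 8.40) = 0.6981
R = 1 / (1 − 0.6981) = 3.312
Css,max = 4.55 × 3.312 ≈ 15.1 ng/mL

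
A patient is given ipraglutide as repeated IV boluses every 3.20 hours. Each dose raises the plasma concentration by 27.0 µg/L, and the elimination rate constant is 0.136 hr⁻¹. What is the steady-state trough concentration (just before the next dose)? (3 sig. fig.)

49.5 µg/L

Fraction remaining after one interval: e^(−kτ) = e^(−0.1360 × 3.20) = 0.6471
R = 1 / (1 − 0.6471) = 2.834
Css,max = 27.0 × 2.834 = 76.52 µg/L
Css,min = Css,max × e^(−kτ) = 76.52 × 0.6471 ≈ 49.5 µg/L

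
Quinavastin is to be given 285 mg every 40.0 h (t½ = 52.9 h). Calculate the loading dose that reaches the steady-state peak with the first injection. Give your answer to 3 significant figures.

k = ln 2 / 52.9 = 0.01310 h⁻¹
Accumulation ratio R = 1 / (1 − e^(−kτ)) = 1 / (1 − e^(−0.01310×40.0)) = 1 / (1 − 0.5921) = 2.451
Loading dose = maintenance dose × R = 285 × 2.451 ≈ 699 mg

699 mg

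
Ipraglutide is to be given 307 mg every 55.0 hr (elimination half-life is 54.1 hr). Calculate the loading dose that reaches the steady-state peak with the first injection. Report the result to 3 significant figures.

607 mg

k = ln 2 / 54.1 = 0.01281 hr⁻¹
Accumulation ratio R = 1 / (1 − e^(−kτ)) = 1 / (1 − e^(−0.01281×55.0)) = 1 / (1 − 0.4943) = 1.977
Loading dose = maintenance dose × R = 307 × 1.977 ≈ 607 mg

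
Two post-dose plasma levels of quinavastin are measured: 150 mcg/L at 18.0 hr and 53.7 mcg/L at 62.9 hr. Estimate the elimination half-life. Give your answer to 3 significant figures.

30.3 hours

k = ln(C₁/C₂) / (t₂ − t₁) = ln(150/53.7) / (62.9 − 18.0)
  = 1.027 / 44.90 = 0.02288 hr⁻¹
t½ = ln 2 / k = ln 2 / 0.02288 ≈ 30.3 hours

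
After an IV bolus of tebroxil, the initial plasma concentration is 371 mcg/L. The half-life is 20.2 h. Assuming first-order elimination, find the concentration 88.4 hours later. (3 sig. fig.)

17.9 mcg/L

k = ln 2 / 20.2 = 0.03431 h⁻¹
88.4 h is 4.376 half-lives, so C = 371 × (1/2)^4.376 = 371 × 0.04815 ≈ 17.9 mcg/L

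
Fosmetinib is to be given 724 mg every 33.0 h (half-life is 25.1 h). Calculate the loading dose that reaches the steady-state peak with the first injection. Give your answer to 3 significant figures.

1210 mg

k = ln 2 / 25.1 = 0.02762 h⁻¹
Accumulation ratio R = 1 / (1 − e^(−kτ)) = 1 / (1 − e^(−0.02762×33.0)) = 1 / (1 − 0.4020) = 1.672
Loading dose = maintenance dose × R = 724 × 1.672 ≈ 1210 mg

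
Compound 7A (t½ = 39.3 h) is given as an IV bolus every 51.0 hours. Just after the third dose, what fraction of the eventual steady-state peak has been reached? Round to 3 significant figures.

k = ln 2 / 39.3 = 0.01764 h⁻¹
f_n = 1 − e^(−nkτ) = 1 − e^(−3 × 0.01764 × 51.0) = 1 − e^(−2.699) = 1 − 0.06731 ≈ 0.933

0.933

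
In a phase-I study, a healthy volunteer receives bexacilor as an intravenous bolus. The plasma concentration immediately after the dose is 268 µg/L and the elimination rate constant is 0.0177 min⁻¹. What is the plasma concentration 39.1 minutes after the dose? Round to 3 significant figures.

134 µg/L

C(t) = C₀ e^(−kt) = 268 × e^(−0.01770 × 39.1) = 268 × e^(−0.6921) = 268 × 0.5005 ≈ 134 µg/L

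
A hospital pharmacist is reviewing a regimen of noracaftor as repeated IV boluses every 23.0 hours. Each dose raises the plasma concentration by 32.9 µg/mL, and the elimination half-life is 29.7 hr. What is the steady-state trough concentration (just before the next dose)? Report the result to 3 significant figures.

46.3 µg/mL

k = ln 2 / 29.7 = 0.02334 hr⁻¹
Fraction remaining after one interval: e^(−kτ) = e^(−0.02334 × 23.0) = 0.5846
R = 1 / (1 − 0.5846) = 2.407
Css,max = 32.9 × 2.407 = 79.21 µg/mL
Css,min = Css,max × e^(−kτ) = 79.21 × 0.5846 ≈ 46.3 µg/mL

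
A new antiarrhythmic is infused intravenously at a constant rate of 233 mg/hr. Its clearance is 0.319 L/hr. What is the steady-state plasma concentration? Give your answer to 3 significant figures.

Css = infusion rate / CL = 233 / 0.319 ≈ 730 µg/mL

730 µg/mL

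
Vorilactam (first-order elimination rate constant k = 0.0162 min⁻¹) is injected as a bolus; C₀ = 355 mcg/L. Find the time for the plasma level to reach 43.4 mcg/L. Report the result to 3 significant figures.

130 minutes

C(t) = C₀ e^(−kt)  ⇒  t = ln(C₀/C) / k
t = ln(355/43.4) / 0.01620 = 2.102 / 0.01620 ≈ 130 minutes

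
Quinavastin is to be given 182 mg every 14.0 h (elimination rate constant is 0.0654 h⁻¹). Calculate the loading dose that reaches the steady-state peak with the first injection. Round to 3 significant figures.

303 mg

Accumulation ratio R = 1 / (1 − e^(−kτ)) = 1 / (1 − e^(−0.06540×14.0)) = 1 / (1 − 0.4003) = 1.667
Loading dose = maintenance dose × R = 182 × 1.667 ≈ 303 mg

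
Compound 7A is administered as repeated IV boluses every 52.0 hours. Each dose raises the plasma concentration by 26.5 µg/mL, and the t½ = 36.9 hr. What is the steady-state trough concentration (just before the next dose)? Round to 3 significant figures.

k = ln 2 / 36.9 = 0.01878 hr⁻¹
Fraction remaining after one interval: e^(−kτ) = e^(−0.01878 × 52.0) = 0.3765
R = 1 / (1 − 0.3765) = 1.604
Css,max = 26.5 × 1.604 = 42.50 µg/mL
Css,min = Css,max × e^(−kτ) = 42.50 × 0.3765 ≈ 16.0 µg/mL

16.0 µg/mL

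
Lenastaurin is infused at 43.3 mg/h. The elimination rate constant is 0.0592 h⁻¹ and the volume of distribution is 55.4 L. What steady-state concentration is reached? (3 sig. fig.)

13.2 mg/L

CL = k · V = 0.0592 × 55.4 = 3.280 L/h
Css = rate / CL = 43.3 / 3.280 ≈ 13.2 mg/L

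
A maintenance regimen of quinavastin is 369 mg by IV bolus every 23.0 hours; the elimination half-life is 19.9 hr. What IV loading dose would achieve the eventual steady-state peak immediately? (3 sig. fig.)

669 mg

k = ln 2 / 19.9 = 0.03483 hr⁻¹
Accumulation ratio R = 1 / (1 − e^(−kτ)) = 1 / (1 − e^(−0.03483×23.0)) = 1 / (1 − 0.4488) = 1.814
Loading dose = maintenance dose × R = 369 × 1.814 ≈ 669 mg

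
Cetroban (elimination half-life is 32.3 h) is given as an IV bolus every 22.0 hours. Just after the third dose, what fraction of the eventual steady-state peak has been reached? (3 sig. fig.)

0.757

k = ln 2 / 32.3 = 0.02146 h⁻¹
f_n = 1 − e^(−nkτ) = 1 − e^(−3 × 0.02146 × 22.0) = 1 − e^(−1.416) = 1 − 0.2426 ≈ 0.757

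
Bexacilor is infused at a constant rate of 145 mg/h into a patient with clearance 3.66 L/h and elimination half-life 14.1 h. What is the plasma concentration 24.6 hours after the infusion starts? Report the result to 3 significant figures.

27.8 mg/L

Css = rate / CL = 145 / 3.66 = 39.62 mg/L
k = ln 2 / 14.1 = 0.04916 h⁻¹
C(t) = Css (1 − e^(−kt)) = 39.62 × (1 − e^(−1.209)) = 39.62 × 0.7016 ≈ 27.8 mg/L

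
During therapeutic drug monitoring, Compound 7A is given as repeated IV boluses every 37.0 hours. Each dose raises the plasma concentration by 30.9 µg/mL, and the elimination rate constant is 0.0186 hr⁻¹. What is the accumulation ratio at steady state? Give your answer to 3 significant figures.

Fraction remaining after one interval: e^(−kτ) = e^(−0.01860 × 37.0) = 0.5025
R = 1 / (1 − 0.5025) = 1 / 0.4975 ≈ 2.01

2.01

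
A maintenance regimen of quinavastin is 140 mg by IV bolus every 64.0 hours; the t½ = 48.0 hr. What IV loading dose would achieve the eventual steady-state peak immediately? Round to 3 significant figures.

k = ln 2 / 48.0 = 0.01444 hr⁻¹
Accumulation ratio R = 1 / (1 − e^(−kτ)) = 1 / (1 − e^(−0.01444×64.0)) = 1 / (1 − 0.3969) = 1.658
Loading dose = maintenance dose × R = 140 × 1.658 ≈ 232 mg

232 mg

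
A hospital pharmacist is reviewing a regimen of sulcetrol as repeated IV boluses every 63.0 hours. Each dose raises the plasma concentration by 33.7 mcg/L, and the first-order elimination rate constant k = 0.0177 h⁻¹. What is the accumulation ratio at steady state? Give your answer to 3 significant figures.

1.49

Fraction remaining after one interval: e^(−kτ) = e^(−0.01770 × 63.0) = 0.3279
R = 1 / (1 − 0.3279) = 1 / 0.6721 ≈ 1.49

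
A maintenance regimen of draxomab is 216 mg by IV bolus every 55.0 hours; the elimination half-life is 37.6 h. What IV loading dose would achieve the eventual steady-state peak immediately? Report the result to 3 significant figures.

339 mg

k = ln 2 / 37.6 = 0.01843 h⁻¹
Accumulation ratio R = 1 / (1 − e^(−kτ)) = 1 / (1 − e^(−0.01843×55.0)) = 1 / (1 − 0.3628) = 1.569
Loading dose = maintenance dose × R = 216 × 1.569 ≈ 339 mg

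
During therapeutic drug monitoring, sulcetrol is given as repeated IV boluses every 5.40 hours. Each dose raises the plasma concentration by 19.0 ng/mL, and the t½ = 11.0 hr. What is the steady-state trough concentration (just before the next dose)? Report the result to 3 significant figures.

k = ln 2 / 11.0 = 0.06301 hr⁻¹
Fraction remaining after one interval: e^(−kτ) = e^(−0.06301 × 5.40) = 0.7116
R = 1 / (1 − 0.7116) = 3.467
Css,max = 19.0 × 3.467 = 65.88 ng/mL
Css,min = Css,max × e^(−kτ) = 65.88 × 0.7116 ≈ 46.9 ng/mL

46.9 ng/mL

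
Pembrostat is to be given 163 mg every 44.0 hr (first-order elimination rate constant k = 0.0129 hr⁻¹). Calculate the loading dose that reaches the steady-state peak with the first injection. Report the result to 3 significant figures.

376 mg

Accumulation ratio R = 1 / (1 − e^(−kτ)) = 1 / (1 − e^(−0.01290×44.0)) = 1 / (1 − 0.5669) = 2.309
Loading dose = maintenance dose × R = 163 × 2.309 ≈ 376 mg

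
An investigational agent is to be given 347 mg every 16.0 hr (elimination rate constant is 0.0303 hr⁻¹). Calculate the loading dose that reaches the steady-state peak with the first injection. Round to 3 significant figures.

Accumulation ratio R = 1 / (1 − e^(−kτ)) = 1 / (1 − e^(−0.03030×16.0)) = 1 / (1 − 0.6158) = 2.603
Loading dose = maintenance dose × R = 347 × 2.603 ≈ 903 mg

903 mg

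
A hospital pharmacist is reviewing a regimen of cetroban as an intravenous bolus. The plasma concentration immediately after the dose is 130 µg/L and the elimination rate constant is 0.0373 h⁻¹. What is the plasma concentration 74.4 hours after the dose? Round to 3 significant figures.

C(t) = C₀ e^(−kt) = 130 × e^(−0.03730 × 74.4) = 130 × e^(−2.775) = 130 × 0.06234 ≈ 8.10 µg/L

8.10 µg/L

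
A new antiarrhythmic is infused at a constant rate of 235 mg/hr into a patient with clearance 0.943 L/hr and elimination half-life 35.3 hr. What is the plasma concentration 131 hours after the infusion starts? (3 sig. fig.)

Css = rate / CL = 235 / 0.943 = 249.2 mg/L
k = ln 2 / 35.3 = 0.01964 hr⁻¹
C(t) = Css (1 − e^(−kt)) = 249.2 × (1 − e^(−2.572)) = 249.2 × 0.9236 ≈ 230 mg/L

230 mg/L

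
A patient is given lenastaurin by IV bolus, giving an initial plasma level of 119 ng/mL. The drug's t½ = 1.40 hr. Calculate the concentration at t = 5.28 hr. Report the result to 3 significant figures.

k = ln 2 / 1.40 = 0.4951 hr⁻¹
C(t) = C₀ e^(−kt) = 119 × e^(−0.4951 × 5.28) = 119 × e^(−2.614) = 119 × 0.07323 ≈ 8.71 ng/mL

8.71 ng/mL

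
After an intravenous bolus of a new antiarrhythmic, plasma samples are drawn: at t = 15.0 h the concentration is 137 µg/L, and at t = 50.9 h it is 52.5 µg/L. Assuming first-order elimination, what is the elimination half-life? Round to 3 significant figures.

k = ln(C₁/C₂) / (t₂ − t₁) = ln(137/52.5) / (50.9 − 15.0)
  = 0.9592 / 35.90 = 0.02672 h⁻¹
t½ = ln 2 / k = ln 2 / 0.02672 ≈ 25.9 hours

25.9 hours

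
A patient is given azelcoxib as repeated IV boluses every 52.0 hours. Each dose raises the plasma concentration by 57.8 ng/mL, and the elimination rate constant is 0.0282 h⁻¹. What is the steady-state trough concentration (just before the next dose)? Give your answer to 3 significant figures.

17.3 ng/mL

Fraction remaining after one interval: e^(−kτ) = e^(−0.02820 × 52.0) = 0.2308
R = 1 / (1 − 0.2308) = 1.300
Css,max = 57.8 × 1.300 = 75.14 ng/mL
Css,min = Css,max × e^(−kτ) = 75.14 × 0.2308 ≈ 17.3 ng/mL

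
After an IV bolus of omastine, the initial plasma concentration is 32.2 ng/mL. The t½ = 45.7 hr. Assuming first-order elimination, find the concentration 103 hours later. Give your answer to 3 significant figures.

k = ln 2 / 45.7 = 0.01517 hr⁻¹
C(t) = C₀ e^(−kt) = 32.2 × e^(−0.01517 × 103) = 32.2 × e^(−1.562) = 32.2 × 0.2097 ≈ 6.75 ng/mL

6.75 ng/mL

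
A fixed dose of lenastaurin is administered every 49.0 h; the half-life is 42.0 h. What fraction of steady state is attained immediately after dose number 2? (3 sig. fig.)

0.802

k = ln 2 / 42.0 = 0.01650 h⁻¹
f_n = 1 − e^(−nkτ) = 1 − e^(−2 × 0.01650 × 49.0) = 1 − e^(−1.617) = 1 − 0.1984 ≈ 0.802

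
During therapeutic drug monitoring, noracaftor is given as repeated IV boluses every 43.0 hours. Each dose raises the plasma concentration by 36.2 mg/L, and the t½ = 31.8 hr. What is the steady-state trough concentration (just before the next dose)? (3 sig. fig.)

k = ln 2 / 31.8 = 0.02180 hr⁻¹
Fraction remaining after one interval: e^(−kτ) = e^(−0.02180 × 43.0) = 0.3917
R = 1 / (1 − 0.3917) = 1.644
Css,max = 36.2 × 1.644 = 59.51 mg/L
Css,min = Css,max × e^(−kτ) = 59.51 × 0.3917 ≈ 23.3 mg/L

23.3 mg/L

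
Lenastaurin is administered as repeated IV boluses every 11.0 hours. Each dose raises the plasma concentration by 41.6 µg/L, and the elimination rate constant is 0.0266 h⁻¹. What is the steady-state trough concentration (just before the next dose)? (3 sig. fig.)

122 µg/L

Fraction remaining after one interval: e^(−kτ) = e^(−0.02660 × 11.0) = 0.7463
R = 1 / (1 − 0.7463) = 3.942
Css,max = 41.6 × 3.942 = 164.0 µg/L
Css,min = Css,max × e^(−kτ) = 164.0 × 0.7463 ≈ 122 µg/L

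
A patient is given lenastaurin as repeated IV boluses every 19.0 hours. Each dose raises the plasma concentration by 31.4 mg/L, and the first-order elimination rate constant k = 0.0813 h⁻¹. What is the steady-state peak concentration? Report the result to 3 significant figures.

Fraction remaining after one interval: e^(−kτ) = e^(−0.08130 × 19.0) = 0.2134
R = 1 / (1 − 0.2134) = 1.271
Css,max = 31.4 × 1.271 ≈ 39.9 mg/L

39.9 mg/L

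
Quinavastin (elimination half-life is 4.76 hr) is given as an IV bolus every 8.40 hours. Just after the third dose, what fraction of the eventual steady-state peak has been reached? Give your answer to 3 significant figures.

k = ln 2 / 4.76 = 0.1456 hr⁻¹
f_n = 1 − e^(−nkτ) = 1 − e^(−3 × 0.1456 × 8.40) = 1 − e^(−3.670) = 1 − 0.02549 ≈ 0.975

0.975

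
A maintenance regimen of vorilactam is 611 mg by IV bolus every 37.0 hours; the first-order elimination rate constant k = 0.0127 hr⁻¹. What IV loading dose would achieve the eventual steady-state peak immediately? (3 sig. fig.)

Accumulation ratio R = 1 / (1 − e^(−kτ)) = 1 / (1 − e^(−0.01270×37.0)) = 1 / (1 − 0.6251) = 2.667
Loading dose = maintenance dose × R = 611 × 2.667 ≈ 1630 mg

1630 mg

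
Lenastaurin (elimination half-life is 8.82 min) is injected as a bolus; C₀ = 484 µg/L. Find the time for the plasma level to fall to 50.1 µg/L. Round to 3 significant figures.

k = ln 2 / 8.82 = 0.07859 min⁻¹
C(t) = C₀ e^(−kt)  ⇒  t = ln(C₀/C) / k
t = ln(484/50.1) / 0.07859 = 2.268 / 0.07859 ≈ 28.9 minutes

28.9 minutes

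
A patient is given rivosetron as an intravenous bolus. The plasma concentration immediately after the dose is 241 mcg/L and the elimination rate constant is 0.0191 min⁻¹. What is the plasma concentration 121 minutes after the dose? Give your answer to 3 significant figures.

C(t) = C₀ e^(−kt) = 241 × e^(−0.01910 × 121) = 241 × e^(−2.311) = 241 × 0.09915 ≈ 23.9 mcg/L

23.9 mcg/L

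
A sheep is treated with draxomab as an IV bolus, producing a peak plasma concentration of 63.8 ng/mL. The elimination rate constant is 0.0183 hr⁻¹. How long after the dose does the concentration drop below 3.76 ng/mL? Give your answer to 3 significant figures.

C(t) = C₀ e^(−kt)  ⇒  t = ln(C₀/C) / k
t = ln(63.8/3.76) / 0.01830 = 2.831 / 0.01830 ≈ 155 hours

155 hours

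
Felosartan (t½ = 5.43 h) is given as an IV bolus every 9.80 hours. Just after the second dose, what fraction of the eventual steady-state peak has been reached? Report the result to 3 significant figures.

0.918

k = ln 2 / 5.43 = 0.1277 h⁻¹
f_n = 1 − e^(−nkτ) = 1 − e^(−2 × 0.1277 × 9.80) = 1 − e^(−2.502) = 1 − 0.08192 ≈ 0.918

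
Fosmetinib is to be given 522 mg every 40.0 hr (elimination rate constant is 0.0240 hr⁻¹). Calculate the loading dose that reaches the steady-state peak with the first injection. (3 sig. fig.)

846 mg

Accumulation ratio R = 1 / (1 − e^(−kτ)) = 1 / (1 − e^(−0.02400×40.0)) = 1 / (1 − 0.3829) = 1.620
Loading dose = maintenance dose × R = 522 × 1.620 ≈ 846 mg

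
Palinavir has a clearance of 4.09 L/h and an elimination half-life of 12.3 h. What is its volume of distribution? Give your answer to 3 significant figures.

k = ln 2 / t½ = ln 2 / 12.3 = 0.05635 h⁻¹
V = CL / k = 4.09 / 0.05635 ≈ 72.6 L

72.6 L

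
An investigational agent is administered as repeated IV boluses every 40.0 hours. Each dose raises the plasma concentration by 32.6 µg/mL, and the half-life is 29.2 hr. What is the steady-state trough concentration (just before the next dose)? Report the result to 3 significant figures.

k = ln 2 / 29.2 = 0.02374 hr⁻¹
Fraction remaining after one interval: e^(−kτ) = e^(−0.02374 × 40.0) = 0.3869
R = 1 / (1 − 0.3869) = 1.631
Css,max = 32.6 × 1.631 = 53.17 µg/mL
Css,min = Css,max × e^(−kτ) = 53.17 × 0.3869 ≈ 20.6 µg/mL

20.6 µg/mL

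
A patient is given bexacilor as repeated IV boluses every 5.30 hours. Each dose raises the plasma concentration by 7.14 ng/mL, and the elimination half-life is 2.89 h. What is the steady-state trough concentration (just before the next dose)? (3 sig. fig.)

2.78 ng/mL

k = ln 2 / 2.89 = 0.2398 h⁻¹
Fraction remaining after one interval: e^(−kτ) = e^(−0.2398 × 5.30) = 0.2805
R = 1 / (1 − 0.2805) = 1.390
Css,max = 7.14 × 1.390 = 9.924 ng/mL
Css,min = Css,max × e^(−kτ) = 9.924 × 0.2805 ≈ 2.78 ng/mL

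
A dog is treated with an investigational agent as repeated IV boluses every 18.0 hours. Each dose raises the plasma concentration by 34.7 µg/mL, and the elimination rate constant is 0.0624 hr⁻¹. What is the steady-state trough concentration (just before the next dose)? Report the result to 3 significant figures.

Fraction remaining after one interval: e^(−kτ) = e^(−0.06240 × 18.0) = 0.3252
R = 1 / (1 − 0.3252) = 1.482
Css,max = 34.7 × 1.482 = 51.43 µg/mL
Css,min = Css,max × e^(−kτ) = 51.43 × 0.3252 ≈ 16.7 µg/mL

16.7 µg/mL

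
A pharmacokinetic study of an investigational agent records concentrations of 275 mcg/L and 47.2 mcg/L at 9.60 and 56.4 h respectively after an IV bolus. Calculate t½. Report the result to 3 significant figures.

k = ln(C₁/C₂) / (t₂ − t₁) = ln(275/47.2) / (56.4 − 9.60)
  = 1.762 / 46.80 = 0.03766 h⁻¹
t½ = ln 2 / k = ln 2 / 0.03766 ≈ 18.4 hours

18.4 hours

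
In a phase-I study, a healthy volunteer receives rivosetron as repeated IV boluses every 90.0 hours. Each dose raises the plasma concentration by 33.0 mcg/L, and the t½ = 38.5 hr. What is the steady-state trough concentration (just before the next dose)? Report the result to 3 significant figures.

8.14 mcg/L

k = ln 2 / 38.5 = 0.01800 hr⁻¹
Fraction remaining after one interval: e^(−kτ) = e^(−0.01800 × 90.0) = 0.1978
R = 1 / (1 − 0.1978) = 1.247
Css,max = 33.0 × 1.247 = 41.14 mcg/L
Css,min = Css,max × e^(−kτ) = 41.14 × 0.1978 ≈ 8.14 mcg/L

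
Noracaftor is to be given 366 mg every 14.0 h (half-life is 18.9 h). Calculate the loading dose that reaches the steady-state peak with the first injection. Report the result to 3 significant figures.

911 mg

k = ln 2 / 18.9 = 0.03667 h⁻¹
Accumulation ratio R = 1 / (1 − e^(−kτ)) = 1 / (1 − e^(−0.03667×14.0)) = 1 / (1 − 0.5984) = 2.490
Loading dose = maintenance dose × R = 366 × 2.490 ≈ 911 mg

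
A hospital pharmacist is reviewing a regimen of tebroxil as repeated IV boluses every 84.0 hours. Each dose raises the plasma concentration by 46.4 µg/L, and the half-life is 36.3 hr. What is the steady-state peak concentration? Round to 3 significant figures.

58.1 µg/L

k = ln 2 / 36.3 = 0.01909 hr⁻¹
Fraction remaining after one interval: e^(−kτ) = e^(−0.01909 × 84.0) = 0.2011
R = 1 / (1 − 0.2011) = 1.252
Css,max = 46.4 × 1.252 ≈ 58.1 µg/L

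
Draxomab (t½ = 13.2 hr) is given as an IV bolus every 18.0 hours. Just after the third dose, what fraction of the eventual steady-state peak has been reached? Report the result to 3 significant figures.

k = ln 2 / 13.2 = 0.05251 hr⁻¹
f_n = 1 − e^(−nkτ) = 1 − e^(−3 × 0.05251 × 18.0) = 1 − e^(−2.836) = 1 − 0.05868 ≈ 0.941

0.941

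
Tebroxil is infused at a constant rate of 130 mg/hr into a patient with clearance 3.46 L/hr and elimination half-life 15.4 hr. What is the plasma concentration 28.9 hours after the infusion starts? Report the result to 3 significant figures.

27.3 mg/L

Css = rate / CL = 130 / 3.46 = 37.57 mg/L
k = ln 2 / 15.4 = 0.04501 hr⁻¹
C(t) = Css (1 − e^(−kt)) = 37.57 × (1 − e^(−1.301)) = 37.57 × 0.7277 ≈ 27.3 mg/L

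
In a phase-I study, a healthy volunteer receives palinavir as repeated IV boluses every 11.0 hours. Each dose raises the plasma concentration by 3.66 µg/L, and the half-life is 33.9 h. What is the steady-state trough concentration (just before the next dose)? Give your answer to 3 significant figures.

14.5 µg/L

k = ln 2 / 33.9 = 0.02045 h⁻¹
Fraction remaining after one interval: e^(−kτ) = e^(−0.02045 × 11.0) = 0.7986
R = 1 / (1 − 0.7986) = 4.965
Css,max = 3.66 × 4.965 = 18.17 µg/L
Css,min = Css,max × e^(−kτ) = 18.17 × 0.7986 ≈ 14.5 µg/L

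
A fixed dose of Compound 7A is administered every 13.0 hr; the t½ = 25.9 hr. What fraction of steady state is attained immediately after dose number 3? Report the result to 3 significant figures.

0.648

k = ln 2 / 25.9 = 0.02676 hr⁻¹
f_n = 1 − e^(−nkτ) = 1 − e^(−3 × 0.02676 × 13.0) = 1 − e^(−1.044) = 1 − 0.3521 ≈ 0.648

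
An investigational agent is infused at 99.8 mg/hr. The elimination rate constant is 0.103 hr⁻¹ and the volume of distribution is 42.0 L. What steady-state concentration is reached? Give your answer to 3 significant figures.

23.1 µg/mL

CL = k · V = 0.103 × 42.0 = 4.326 L/hr
Css = rate / CL = 99.8 / 4.326 ≈ 23.1 µg/mL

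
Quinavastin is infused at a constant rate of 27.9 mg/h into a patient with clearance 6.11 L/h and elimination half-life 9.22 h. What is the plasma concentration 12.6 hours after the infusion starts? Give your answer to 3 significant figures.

Css = rate / CL = 27.9 / 6.11 = 4.566 mg/L
k = ln 2 / 9.22 = 0.07518 h⁻¹
C(t) = Css (1 − e^(−kt)) = 4.566 × (1 − e^(−0.9473)) = 4.566 × 0.6122 ≈ 2.80 mg/L

2.80 mg/L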